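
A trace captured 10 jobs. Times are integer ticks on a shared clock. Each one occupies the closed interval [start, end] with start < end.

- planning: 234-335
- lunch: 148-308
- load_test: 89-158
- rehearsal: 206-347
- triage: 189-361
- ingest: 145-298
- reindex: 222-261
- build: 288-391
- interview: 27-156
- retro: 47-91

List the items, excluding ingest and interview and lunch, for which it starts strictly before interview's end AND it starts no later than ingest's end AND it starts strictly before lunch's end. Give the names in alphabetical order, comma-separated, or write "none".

load_test, retro

Conditions: its start is strictly before interview's end (X.start < 156) AND its start is no later than ingest's end (X.start <= 298) AND its start is strictly before lunch's end (X.start < 308).
build: start 288 < 156? ✗; start 288 <= 298? ✓; start 288 < 308? ✓ → no.
load_test: start 89 < 156? ✓; start 89 <= 298? ✓; start 89 < 308? ✓ → yes.
planning: start 234 < 156? ✗; start 234 <= 298? ✓; start 234 < 308? ✓ → no.
rehearsal: start 206 < 156? ✗; start 206 <= 298? ✓; start 206 < 308? ✓ → no.
reindex: start 222 < 156? ✗; start 222 <= 298? ✓; start 222 < 308? ✓ → no.
retro: start 47 < 156? ✓; start 47 <= 298? ✓; start 47 < 308? ✓ → yes.
triage: start 189 < 156? ✗; start 189 <= 298? ✓; start 189 < 308? ✓ → no.
Result: load_test, retro.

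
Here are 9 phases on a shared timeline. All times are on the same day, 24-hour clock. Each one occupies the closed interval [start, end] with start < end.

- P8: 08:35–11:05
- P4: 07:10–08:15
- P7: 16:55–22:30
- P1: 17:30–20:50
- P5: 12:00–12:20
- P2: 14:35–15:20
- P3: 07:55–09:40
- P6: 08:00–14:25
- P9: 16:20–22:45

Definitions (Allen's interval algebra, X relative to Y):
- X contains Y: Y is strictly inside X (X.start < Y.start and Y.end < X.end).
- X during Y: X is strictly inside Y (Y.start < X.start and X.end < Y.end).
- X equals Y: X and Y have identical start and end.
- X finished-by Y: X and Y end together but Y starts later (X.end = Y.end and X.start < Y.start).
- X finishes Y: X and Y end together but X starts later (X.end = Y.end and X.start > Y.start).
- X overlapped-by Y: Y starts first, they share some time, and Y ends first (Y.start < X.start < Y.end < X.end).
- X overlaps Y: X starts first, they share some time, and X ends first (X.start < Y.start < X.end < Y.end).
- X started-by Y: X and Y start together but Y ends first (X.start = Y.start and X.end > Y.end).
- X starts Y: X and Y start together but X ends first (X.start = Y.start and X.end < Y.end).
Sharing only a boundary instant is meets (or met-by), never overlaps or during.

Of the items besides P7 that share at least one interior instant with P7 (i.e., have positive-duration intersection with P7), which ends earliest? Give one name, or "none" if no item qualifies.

Target P7 = [16:55, 22:30].
P1 [17:30, 20:50] → during → candidate.
P2 [14:35, 15:20] → before → excluded.
P3 [07:55, 09:40] → before → excluded.
P4 [07:10, 08:15] → before → excluded.
P5 [12:00, 12:20] → before → excluded.
P6 [08:00, 14:25] → before → excluded.
P8 [08:35, 11:05] → before → excluded.
P9 [16:20, 22:45] → contains → candidate.
Among candidates, earliest end is 20:50 → P1.

P1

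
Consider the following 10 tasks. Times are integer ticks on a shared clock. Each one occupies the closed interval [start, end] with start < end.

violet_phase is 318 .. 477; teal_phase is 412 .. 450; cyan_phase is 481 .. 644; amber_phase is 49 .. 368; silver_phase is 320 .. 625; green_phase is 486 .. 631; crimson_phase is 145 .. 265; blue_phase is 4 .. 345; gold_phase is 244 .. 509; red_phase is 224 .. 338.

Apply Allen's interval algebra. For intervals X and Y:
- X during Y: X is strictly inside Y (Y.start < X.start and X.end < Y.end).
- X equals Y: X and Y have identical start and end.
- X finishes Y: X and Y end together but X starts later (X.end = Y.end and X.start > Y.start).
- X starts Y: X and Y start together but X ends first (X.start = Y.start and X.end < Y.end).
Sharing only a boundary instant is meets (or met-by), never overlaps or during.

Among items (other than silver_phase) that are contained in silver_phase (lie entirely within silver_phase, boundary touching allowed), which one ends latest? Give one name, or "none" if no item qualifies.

teal_phase

Target silver_phase = [320, 625].
amber_phase [49, 368] → overlaps → excluded.
blue_phase [4, 345] → overlaps → excluded.
crimson_phase [145, 265] → before → excluded.
cyan_phase [481, 644] → overlapped-by → excluded.
gold_phase [244, 509] → overlaps → excluded.
green_phase [486, 631] → overlapped-by → excluded.
red_phase [224, 338] → overlaps → excluded.
teal_phase [412, 450] → during → candidate.
violet_phase [318, 477] → overlaps → excluded.
Among candidates, latest end is 450 → teal_phase.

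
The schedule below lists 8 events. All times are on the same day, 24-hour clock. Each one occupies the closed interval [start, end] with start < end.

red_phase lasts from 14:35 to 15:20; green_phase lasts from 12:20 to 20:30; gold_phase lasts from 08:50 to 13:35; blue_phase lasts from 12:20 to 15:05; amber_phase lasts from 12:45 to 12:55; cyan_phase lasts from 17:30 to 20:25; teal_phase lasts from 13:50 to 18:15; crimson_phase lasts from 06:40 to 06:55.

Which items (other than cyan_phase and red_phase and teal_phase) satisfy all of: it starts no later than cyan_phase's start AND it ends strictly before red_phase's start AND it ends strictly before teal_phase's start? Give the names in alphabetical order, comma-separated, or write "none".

Conditions: its start is no later than cyan_phase's start (X.start <= 17:30) AND its end is strictly before red_phase's start (X.end < 14:35) AND its end is strictly before teal_phase's start (X.end < 13:50).
amber_phase: start 12:45 <= 17:30? ✓; end 12:55 < 14:35? ✓; end 12:55 < 13:50? ✓ → yes.
blue_phase: start 12:20 <= 17:30? ✓; end 15:05 < 14:35? ✗; end 15:05 < 13:50? ✗ → no.
crimson_phase: start 06:40 <= 17:30? ✓; end 06:55 < 14:35? ✓; end 06:55 < 13:50? ✓ → yes.
gold_phase: start 08:50 <= 17:30? ✓; end 13:35 < 14:35? ✓; end 13:35 < 13:50? ✓ → yes.
green_phase: start 12:20 <= 17:30? ✓; end 20:30 < 14:35? ✗; end 20:30 < 13:50? ✗ → no.
Result: amber_phase, crimson_phase, gold_phase.

amber_phase, crimson_phase, gold_phase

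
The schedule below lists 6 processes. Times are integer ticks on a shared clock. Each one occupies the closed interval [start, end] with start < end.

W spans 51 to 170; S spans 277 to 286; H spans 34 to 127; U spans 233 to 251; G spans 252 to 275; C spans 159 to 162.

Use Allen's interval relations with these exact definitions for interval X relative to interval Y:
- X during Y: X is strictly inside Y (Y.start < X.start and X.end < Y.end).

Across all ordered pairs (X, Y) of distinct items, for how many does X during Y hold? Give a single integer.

Checking all 30 ordered pairs for relation 'during'; matching pairs in alphabetical order:
(C, W): C during W ✓
Count: 1.

1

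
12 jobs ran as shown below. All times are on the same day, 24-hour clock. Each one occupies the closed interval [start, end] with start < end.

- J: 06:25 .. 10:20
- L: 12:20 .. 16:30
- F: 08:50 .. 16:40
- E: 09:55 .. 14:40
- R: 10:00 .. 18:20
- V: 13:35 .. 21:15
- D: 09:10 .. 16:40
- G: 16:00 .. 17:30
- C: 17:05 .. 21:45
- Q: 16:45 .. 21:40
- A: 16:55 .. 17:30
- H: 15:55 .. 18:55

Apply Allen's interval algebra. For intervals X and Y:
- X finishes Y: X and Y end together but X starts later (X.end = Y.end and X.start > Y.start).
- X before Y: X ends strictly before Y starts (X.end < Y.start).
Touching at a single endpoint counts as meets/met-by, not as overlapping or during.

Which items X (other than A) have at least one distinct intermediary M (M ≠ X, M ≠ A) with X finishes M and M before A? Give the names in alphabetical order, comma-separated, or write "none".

D

Target A = [16:55, 17:30].
Intermediaries M with M before A: D, E, F, J, L.
Via D — items with X finishes D: none.
Via E — items with X finishes E: none.
Via F — items with X finishes F: D.
Via J — items with X finishes J: none.
Via L — items with X finishes L: none.
Union: D.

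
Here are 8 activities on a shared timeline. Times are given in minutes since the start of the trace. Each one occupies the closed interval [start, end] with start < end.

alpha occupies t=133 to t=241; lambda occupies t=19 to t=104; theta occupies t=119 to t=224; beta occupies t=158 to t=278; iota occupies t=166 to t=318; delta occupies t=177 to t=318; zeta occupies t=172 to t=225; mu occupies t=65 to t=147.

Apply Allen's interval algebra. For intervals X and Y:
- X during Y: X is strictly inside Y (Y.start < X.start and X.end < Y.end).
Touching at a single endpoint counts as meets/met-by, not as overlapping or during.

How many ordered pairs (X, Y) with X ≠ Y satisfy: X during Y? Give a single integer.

Checking all 56 ordered pairs for relation 'during'; matching pairs in alphabetical order:
(zeta, alpha): zeta during alpha ✓
(zeta, beta): zeta during beta ✓
(zeta, iota): zeta during iota ✓
Count: 3.

3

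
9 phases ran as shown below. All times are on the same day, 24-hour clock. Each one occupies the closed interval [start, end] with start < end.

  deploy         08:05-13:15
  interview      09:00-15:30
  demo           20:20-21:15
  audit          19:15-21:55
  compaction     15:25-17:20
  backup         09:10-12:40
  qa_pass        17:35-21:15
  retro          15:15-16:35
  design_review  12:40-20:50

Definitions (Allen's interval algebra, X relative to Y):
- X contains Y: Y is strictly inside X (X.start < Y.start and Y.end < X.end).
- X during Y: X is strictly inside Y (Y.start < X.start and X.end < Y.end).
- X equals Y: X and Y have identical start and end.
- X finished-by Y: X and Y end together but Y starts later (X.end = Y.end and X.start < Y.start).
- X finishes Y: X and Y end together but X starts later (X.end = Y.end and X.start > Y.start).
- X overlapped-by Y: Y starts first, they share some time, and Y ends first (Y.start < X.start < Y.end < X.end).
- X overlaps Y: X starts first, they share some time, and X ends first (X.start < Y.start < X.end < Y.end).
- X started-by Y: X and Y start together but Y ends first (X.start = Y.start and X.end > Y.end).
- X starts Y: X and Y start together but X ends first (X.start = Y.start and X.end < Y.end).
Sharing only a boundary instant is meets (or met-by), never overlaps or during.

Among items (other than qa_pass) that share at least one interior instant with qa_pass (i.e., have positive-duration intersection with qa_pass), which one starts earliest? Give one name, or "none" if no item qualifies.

design_review

Target qa_pass = [17:35, 21:15].
audit [19:15, 21:55] → overlapped-by → candidate.
backup [09:10, 12:40] → before → excluded.
compaction [15:25, 17:20] → before → excluded.
demo [20:20, 21:15] → finishes → candidate.
deploy [08:05, 13:15] → before → excluded.
design_review [12:40, 20:50] → overlaps → candidate.
interview [09:00, 15:30] → before → excluded.
retro [15:15, 16:35] → before → excluded.
Among candidates, earliest start is 12:40 → design_review.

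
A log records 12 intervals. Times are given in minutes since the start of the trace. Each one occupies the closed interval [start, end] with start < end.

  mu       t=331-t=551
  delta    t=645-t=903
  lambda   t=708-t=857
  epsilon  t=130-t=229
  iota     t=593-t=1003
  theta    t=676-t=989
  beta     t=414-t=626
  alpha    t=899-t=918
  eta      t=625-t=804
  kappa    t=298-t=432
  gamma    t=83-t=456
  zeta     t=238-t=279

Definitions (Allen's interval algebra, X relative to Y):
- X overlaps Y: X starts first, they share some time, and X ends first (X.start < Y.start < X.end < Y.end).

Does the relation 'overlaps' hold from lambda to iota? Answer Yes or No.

No

lambda = [t=708, t=857], iota = [t=593, t=1003].
Actual relation of lambda to iota: during.
Asked whether 'overlaps' holds → No.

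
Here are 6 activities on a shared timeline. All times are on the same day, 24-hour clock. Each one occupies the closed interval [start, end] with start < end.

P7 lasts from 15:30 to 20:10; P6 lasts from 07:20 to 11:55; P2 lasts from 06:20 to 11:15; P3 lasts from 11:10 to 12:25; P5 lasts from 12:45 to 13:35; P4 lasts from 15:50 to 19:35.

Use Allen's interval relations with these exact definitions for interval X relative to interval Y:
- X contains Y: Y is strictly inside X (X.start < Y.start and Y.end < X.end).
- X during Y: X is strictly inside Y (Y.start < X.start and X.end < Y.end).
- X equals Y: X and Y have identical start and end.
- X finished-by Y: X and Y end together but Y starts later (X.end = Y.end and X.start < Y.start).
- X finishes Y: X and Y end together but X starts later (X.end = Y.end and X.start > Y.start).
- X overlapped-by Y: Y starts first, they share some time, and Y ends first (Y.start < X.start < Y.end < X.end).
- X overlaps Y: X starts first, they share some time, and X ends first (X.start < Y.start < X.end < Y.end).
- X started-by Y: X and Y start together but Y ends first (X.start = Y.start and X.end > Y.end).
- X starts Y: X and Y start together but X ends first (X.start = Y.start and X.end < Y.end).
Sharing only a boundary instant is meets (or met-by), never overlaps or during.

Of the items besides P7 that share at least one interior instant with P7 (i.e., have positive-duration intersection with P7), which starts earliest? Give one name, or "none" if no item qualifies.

Target P7 = [15:30, 20:10].
P2 [06:20, 11:15] → before → excluded.
P3 [11:10, 12:25] → before → excluded.
P4 [15:50, 19:35] → during → candidate.
P5 [12:45, 13:35] → before → excluded.
P6 [07:20, 11:55] → before → excluded.
Among candidates, earliest start is 15:50 → P4.

P4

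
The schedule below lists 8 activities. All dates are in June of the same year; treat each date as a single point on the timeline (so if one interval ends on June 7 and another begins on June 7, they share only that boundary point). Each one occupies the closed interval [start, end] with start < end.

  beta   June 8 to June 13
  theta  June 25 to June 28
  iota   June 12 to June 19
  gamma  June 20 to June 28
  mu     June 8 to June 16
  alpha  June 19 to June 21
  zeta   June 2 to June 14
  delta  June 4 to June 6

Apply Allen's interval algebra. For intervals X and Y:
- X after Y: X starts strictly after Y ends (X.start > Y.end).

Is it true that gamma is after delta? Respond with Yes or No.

Yes

gamma = [June 20, June 28], delta = [June 4, June 6].
Actual relation of gamma to delta: after.
Asked whether 'after' holds → Yes.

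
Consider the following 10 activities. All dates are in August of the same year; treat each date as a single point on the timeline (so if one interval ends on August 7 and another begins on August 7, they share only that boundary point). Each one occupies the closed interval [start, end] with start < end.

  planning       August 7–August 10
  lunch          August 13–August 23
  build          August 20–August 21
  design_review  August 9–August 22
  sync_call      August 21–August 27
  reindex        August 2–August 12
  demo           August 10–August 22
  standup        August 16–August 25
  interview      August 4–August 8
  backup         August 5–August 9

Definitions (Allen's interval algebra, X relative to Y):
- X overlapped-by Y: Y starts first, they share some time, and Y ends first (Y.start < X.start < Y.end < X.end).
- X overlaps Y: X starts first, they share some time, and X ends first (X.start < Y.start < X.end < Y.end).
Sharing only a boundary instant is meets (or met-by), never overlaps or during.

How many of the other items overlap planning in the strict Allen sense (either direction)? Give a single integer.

Target planning = [August 7, August 10].
backup [August 5, August 9] → overlaps → counts.
build [August 20, August 21] → after → no.
demo [August 10, August 22] → met-by → no.
design_review [August 9, August 22] → overlapped-by → counts.
interview [August 4, August 8] → overlaps → counts.
lunch [August 13, August 23] → after → no.
reindex [August 2, August 12] → contains → no.
standup [August 16, August 25] → after → no.
sync_call [August 21, August 27] → after → no.
Total: 3.

3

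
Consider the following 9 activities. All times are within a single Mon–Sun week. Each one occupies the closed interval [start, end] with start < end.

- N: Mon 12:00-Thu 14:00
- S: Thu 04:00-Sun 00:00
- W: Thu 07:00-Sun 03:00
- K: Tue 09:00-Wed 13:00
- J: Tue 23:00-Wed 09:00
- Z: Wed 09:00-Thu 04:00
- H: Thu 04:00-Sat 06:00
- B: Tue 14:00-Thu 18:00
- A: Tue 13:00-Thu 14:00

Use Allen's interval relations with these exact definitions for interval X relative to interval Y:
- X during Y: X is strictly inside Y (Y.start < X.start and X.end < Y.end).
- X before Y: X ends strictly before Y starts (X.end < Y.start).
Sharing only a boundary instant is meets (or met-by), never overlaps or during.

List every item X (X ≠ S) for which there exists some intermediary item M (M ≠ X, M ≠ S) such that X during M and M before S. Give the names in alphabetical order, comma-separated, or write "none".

J

Target S = [Thu 04:00, Sun 00:00].
Intermediaries M with M before S: J, K.
Via J — items with X during J: none.
Via K — items with X during K: J.
Union: J.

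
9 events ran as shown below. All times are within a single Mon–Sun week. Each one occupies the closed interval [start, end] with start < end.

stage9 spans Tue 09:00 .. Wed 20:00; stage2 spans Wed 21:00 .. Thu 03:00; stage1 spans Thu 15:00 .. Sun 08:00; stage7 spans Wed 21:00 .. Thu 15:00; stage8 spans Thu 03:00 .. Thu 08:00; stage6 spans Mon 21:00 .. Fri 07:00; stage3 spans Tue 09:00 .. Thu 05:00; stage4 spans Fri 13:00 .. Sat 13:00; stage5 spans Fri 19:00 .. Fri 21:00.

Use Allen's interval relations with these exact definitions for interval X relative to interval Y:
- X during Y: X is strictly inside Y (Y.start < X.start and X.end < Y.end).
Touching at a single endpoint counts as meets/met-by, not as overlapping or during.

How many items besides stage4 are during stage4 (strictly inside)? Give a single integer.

Target stage4 = [Fri 13:00, Sat 13:00].
stage1 [Thu 15:00, Sun 08:00] → contains → no.
stage2 [Wed 21:00, Thu 03:00] → before → no.
stage3 [Tue 09:00, Thu 05:00] → before → no.
stage5 [Fri 19:00, Fri 21:00] → during → counts.
stage6 [Mon 21:00, Fri 07:00] → before → no.
stage7 [Wed 21:00, Thu 15:00] → before → no.
stage8 [Thu 03:00, Thu 08:00] → before → no.
stage9 [Tue 09:00, Wed 20:00] → before → no.
Total: 1.

1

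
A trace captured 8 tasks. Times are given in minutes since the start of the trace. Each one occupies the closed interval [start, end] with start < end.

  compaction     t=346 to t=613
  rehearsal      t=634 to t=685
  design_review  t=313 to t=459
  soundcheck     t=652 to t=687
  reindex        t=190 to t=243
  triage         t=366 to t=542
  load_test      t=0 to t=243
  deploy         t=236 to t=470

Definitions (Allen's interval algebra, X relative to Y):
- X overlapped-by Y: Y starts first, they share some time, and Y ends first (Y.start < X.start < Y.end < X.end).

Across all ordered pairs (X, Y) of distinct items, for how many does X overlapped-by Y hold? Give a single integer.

Checking all 56 ordered pairs for relation 'overlapped-by'; matching pairs in alphabetical order:
(compaction, deploy): compaction overlapped-by deploy ✓
(compaction, design_review): compaction overlapped-by design_review ✓
(deploy, load_test): deploy overlapped-by load_test ✓
(deploy, reindex): deploy overlapped-by reindex ✓
(soundcheck, rehearsal): soundcheck overlapped-by rehearsal ✓
(triage, deploy): triage overlapped-by deploy ✓
(triage, design_review): triage overlapped-by design_review ✓
Count: 7.

7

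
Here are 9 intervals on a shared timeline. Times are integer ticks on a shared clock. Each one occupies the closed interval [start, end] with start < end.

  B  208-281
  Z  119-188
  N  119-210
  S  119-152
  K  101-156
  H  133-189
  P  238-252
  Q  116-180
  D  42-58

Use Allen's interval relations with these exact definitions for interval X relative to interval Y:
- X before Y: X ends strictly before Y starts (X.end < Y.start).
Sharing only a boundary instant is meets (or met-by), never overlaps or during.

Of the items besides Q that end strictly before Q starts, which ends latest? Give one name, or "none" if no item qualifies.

Target Q = [116, 180].
B [208, 281] → after → excluded.
D [42, 58] → before → candidate.
H [133, 189] → overlapped-by → excluded.
K [101, 156] → overlaps → excluded.
N [119, 210] → overlapped-by → excluded.
P [238, 252] → after → excluded.
S [119, 152] → during → excluded.
Z [119, 188] → overlapped-by → excluded.
Among candidates, latest end is 58 → D.

D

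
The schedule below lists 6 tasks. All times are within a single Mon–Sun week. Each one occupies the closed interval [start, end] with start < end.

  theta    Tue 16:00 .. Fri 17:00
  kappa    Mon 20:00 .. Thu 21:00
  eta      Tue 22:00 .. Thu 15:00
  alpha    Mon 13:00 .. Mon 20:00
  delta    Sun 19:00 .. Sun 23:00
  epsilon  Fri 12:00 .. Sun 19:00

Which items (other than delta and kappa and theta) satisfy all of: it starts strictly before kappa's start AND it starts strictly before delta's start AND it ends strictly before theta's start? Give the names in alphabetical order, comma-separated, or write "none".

alpha

Conditions: its start is strictly before kappa's start (X.start < Mon 20:00) AND its start is strictly before delta's start (X.start < Sun 19:00) AND its end is strictly before theta's start (X.end < Tue 16:00).
alpha: start Mon 13:00 < Mon 20:00? ✓; start Mon 13:00 < Sun 19:00? ✓; end Mon 20:00 < Tue 16:00? ✓ → yes.
epsilon: start Fri 12:00 < Mon 20:00? ✗; start Fri 12:00 < Sun 19:00? ✓; end Sun 19:00 < Tue 16:00? ✗ → no.
eta: start Tue 22:00 < Mon 20:00? ✗; start Tue 22:00 < Sun 19:00? ✓; end Thu 15:00 < Tue 16:00? ✗ → no.
Result: alpha.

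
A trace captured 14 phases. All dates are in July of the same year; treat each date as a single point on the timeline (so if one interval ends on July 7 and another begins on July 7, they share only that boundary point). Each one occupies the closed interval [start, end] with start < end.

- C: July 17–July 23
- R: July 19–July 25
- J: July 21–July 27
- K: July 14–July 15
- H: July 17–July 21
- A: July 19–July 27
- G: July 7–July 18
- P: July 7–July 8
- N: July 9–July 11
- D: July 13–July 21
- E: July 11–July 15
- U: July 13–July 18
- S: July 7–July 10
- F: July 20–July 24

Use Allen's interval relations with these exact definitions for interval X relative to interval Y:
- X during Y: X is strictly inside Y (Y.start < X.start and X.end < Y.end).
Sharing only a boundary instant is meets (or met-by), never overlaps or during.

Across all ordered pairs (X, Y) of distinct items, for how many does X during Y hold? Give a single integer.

Checking all 182 ordered pairs for relation 'during'; matching pairs in alphabetical order:
(E, G): E during G ✓
(F, A): F during A ✓
(F, R): F during R ✓
(K, D): K during D ✓
(K, G): K during G ✓
(K, U): K during U ✓
(N, G): N during G ✓
Count: 7.

7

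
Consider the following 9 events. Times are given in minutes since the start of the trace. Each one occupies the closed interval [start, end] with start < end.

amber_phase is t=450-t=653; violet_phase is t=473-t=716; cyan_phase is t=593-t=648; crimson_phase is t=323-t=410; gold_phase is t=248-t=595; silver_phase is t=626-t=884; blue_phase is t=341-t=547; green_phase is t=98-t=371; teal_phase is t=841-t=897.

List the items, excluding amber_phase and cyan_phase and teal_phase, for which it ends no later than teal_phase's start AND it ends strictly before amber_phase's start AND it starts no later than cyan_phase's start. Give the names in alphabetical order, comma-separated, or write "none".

crimson_phase, green_phase

Conditions: its end is no later than teal_phase's start (X.end <= t=841) AND its end is strictly before amber_phase's start (X.end < t=450) AND its start is no later than cyan_phase's start (X.start <= t=593).
blue_phase: end t=547 <= t=841? ✓; end t=547 < t=450? ✗; start t=341 <= t=593? ✓ → no.
crimson_phase: end t=410 <= t=841? ✓; end t=410 < t=450? ✓; start t=323 <= t=593? ✓ → yes.
gold_phase: end t=595 <= t=841? ✓; end t=595 < t=450? ✗; start t=248 <= t=593? ✓ → no.
green_phase: end t=371 <= t=841? ✓; end t=371 < t=450? ✓; start t=98 <= t=593? ✓ → yes.
silver_phase: end t=884 <= t=841? ✗; end t=884 < t=450? ✗; start t=626 <= t=593? ✗ → no.
violet_phase: end t=716 <= t=841? ✓; end t=716 < t=450? ✗; start t=473 <= t=593? ✓ → no.
Result: crimson_phase, green_phase.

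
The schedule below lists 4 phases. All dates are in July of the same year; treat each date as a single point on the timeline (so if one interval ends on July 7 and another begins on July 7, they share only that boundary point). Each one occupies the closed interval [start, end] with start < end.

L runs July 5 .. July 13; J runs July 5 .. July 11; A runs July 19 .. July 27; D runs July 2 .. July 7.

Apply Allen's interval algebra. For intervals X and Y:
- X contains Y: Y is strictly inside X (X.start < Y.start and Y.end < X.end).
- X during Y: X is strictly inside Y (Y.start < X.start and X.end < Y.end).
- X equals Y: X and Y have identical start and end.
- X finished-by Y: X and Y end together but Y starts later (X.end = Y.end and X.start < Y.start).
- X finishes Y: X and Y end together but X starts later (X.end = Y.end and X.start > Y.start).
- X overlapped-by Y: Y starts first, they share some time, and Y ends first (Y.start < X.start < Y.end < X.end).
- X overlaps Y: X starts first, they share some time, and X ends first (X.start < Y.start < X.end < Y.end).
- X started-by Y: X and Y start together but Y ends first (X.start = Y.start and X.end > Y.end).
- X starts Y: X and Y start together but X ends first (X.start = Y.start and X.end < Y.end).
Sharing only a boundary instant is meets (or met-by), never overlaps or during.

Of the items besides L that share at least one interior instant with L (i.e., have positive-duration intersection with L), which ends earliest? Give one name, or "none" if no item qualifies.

D

Target L = [July 5, July 13].
A [July 19, July 27] → after → excluded.
D [July 2, July 7] → overlaps → candidate.
J [July 5, July 11] → starts → candidate.
Among candidates, earliest end is July 7 → D.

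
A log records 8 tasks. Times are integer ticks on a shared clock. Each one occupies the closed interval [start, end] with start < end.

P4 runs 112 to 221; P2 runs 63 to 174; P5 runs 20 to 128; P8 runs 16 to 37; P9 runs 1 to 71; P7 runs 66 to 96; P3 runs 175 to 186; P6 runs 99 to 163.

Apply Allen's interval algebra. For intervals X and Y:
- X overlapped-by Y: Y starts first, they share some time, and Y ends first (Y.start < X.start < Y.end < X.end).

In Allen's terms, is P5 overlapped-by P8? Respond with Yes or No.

P5 = [20, 128], P8 = [16, 37].
Actual relation of P5 to P8: overlapped-by.
Asked whether 'overlapped-by' holds → Yes.

Yes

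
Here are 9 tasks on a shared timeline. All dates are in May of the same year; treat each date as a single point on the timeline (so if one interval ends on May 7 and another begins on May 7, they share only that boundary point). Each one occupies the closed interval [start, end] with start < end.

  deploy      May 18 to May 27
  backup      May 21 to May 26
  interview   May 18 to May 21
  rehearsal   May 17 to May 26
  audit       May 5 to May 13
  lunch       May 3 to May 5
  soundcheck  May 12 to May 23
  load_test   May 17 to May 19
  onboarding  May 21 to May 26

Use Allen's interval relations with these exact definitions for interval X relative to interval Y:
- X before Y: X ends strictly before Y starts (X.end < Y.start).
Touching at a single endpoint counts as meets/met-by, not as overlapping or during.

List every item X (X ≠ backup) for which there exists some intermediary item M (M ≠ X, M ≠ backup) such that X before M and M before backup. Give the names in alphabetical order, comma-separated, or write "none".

Target backup = [May 21, May 26].
Intermediaries M with M before backup: audit, load_test, lunch.
Via audit — items with X before audit: none.
Via load_test — items with X before load_test: audit, lunch.
Via lunch — items with X before lunch: none.
Union: audit, lunch.

audit, lunch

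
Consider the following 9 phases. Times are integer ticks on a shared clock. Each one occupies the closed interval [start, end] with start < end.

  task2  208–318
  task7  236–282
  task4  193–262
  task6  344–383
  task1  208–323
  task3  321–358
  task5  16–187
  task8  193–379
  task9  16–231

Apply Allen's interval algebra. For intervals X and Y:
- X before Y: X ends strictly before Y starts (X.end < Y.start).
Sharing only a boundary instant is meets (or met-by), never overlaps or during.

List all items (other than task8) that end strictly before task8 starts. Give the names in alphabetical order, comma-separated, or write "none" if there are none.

task5

Target task8 = [193, 379].
task1 [208, 323] → during → no.
task2 [208, 318] → during → no.
task3 [321, 358] → during → no.
task4 [193, 262] → starts → no.
task5 [16, 187] → before → yes.
task6 [344, 383] → overlapped-by → no.
task7 [236, 282] → during → no.
task9 [16, 231] → overlaps → no.
Result: task5.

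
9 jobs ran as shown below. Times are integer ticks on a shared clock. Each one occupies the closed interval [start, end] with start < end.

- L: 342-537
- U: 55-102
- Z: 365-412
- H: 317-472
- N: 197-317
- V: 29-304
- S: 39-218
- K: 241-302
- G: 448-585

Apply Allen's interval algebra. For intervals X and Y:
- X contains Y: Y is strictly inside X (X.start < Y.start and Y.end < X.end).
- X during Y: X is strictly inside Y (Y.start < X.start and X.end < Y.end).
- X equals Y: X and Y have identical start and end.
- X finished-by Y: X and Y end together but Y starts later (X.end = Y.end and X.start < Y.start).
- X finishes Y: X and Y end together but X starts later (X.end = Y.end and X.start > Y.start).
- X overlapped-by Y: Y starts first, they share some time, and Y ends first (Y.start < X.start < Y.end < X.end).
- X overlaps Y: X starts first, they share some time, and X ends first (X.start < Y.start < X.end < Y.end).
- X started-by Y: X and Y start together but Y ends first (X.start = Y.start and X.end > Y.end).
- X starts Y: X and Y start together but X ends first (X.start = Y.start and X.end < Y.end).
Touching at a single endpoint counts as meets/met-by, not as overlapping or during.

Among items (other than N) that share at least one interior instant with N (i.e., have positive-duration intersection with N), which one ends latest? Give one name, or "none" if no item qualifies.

V

Target N = [197, 317].
G [448, 585] → after → excluded.
H [317, 472] → met-by → excluded.
K [241, 302] → during → candidate.
L [342, 537] → after → excluded.
S [39, 218] → overlaps → candidate.
U [55, 102] → before → excluded.
V [29, 304] → overlaps → candidate.
Z [365, 412] → after → excluded.
Among candidates, latest end is 304 → V.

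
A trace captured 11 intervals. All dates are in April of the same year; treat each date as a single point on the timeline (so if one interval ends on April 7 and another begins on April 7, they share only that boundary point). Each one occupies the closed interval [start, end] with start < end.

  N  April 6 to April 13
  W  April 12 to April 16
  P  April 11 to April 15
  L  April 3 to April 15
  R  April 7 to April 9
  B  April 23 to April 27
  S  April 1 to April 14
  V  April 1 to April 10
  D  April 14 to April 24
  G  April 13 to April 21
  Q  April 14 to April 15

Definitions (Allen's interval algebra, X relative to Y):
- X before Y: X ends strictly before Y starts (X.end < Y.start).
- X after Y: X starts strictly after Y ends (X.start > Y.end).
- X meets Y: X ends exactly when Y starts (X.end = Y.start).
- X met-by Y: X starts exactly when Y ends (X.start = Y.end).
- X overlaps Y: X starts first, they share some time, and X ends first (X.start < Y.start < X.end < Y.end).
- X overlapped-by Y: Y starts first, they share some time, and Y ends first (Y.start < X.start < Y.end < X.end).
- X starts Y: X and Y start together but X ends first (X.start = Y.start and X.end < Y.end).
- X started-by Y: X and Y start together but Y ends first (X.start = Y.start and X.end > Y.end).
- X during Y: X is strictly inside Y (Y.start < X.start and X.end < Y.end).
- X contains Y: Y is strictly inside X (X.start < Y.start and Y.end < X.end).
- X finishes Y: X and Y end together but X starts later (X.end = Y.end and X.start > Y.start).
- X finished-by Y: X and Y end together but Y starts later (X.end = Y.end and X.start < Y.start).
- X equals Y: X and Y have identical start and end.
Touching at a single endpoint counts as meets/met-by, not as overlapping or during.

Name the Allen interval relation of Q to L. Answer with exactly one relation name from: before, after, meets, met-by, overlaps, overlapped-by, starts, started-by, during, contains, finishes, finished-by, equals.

finishes

Q = [April 14, April 15]; L = [April 3, April 15].
Compare endpoints: Q.start > L.start, Q.start < L.end, Q.end > L.start, Q.end = L.end.
That pattern is 'finishes'.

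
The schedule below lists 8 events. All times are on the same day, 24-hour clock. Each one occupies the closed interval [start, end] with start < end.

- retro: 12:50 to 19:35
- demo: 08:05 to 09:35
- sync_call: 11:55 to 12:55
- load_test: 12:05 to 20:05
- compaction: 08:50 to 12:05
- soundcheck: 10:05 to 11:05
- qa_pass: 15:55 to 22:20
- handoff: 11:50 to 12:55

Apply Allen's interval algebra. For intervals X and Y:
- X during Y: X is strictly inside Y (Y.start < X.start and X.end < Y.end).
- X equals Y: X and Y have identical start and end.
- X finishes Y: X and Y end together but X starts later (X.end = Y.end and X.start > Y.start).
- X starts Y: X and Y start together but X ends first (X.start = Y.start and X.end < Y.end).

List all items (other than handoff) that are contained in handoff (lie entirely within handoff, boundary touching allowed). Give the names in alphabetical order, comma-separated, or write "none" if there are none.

Target handoff = [11:50, 12:55].
compaction [08:50, 12:05] → overlaps → no.
demo [08:05, 09:35] → before → no.
load_test [12:05, 20:05] → overlapped-by → no.
qa_pass [15:55, 22:20] → after → no.
retro [12:50, 19:35] → overlapped-by → no.
soundcheck [10:05, 11:05] → before → no.
sync_call [11:55, 12:55] → finishes → yes.
Result: sync_call.

sync_call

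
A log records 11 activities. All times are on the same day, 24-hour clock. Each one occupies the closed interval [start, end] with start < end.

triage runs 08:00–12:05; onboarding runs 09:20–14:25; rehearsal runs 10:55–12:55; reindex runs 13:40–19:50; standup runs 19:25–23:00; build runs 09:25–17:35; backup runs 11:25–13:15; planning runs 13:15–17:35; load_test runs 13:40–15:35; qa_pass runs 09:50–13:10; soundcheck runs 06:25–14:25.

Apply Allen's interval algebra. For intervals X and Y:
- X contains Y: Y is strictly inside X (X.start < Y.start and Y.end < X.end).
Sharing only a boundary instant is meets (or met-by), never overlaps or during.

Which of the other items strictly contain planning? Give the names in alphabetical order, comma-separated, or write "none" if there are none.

none

Target planning = [13:15, 17:35].
backup [11:25, 13:15] → meets → no.
build [09:25, 17:35] → finished-by → no.
load_test [13:40, 15:35] → during → no.
onboarding [09:20, 14:25] → overlaps → no.
qa_pass [09:50, 13:10] → before → no.
rehearsal [10:55, 12:55] → before → no.
reindex [13:40, 19:50] → overlapped-by → no.
soundcheck [06:25, 14:25] → overlaps → no.
standup [19:25, 23:00] → after → no.
triage [08:00, 12:05] → before → no.
Result: none.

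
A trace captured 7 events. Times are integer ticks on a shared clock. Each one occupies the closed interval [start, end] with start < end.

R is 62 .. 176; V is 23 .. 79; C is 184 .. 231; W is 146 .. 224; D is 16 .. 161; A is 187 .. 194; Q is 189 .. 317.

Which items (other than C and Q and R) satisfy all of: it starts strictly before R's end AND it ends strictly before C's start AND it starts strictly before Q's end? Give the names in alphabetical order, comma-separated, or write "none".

Conditions: its start is strictly before R's end (X.start < 176) AND its end is strictly before C's start (X.end < 184) AND its start is strictly before Q's end (X.start < 317).
A: start 187 < 176? ✗; end 194 < 184? ✗; start 187 < 317? ✓ → no.
D: start 16 < 176? ✓; end 161 < 184? ✓; start 16 < 317? ✓ → yes.
V: start 23 < 176? ✓; end 79 < 184? ✓; start 23 < 317? ✓ → yes.
W: start 146 < 176? ✓; end 224 < 184? ✗; start 146 < 317? ✓ → no.
Result: D, V.

D, V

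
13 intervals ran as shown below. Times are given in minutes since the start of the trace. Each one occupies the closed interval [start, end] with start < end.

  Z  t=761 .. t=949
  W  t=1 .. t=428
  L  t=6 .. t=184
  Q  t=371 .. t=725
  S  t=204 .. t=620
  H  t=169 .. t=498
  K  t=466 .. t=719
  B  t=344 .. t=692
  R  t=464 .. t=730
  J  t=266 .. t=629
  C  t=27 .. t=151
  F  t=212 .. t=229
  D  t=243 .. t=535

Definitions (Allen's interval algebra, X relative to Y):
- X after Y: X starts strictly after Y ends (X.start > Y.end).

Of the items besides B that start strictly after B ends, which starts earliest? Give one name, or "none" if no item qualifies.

Target B = [t=344, t=692].
C [t=27, t=151] → before → excluded.
D [t=243, t=535] → overlaps → excluded.
F [t=212, t=229] → before → excluded.
H [t=169, t=498] → overlaps → excluded.
J [t=266, t=629] → overlaps → excluded.
K [t=466, t=719] → overlapped-by → excluded.
L [t=6, t=184] → before → excluded.
Q [t=371, t=725] → overlapped-by → excluded.
R [t=464, t=730] → overlapped-by → excluded.
S [t=204, t=620] → overlaps → excluded.
W [t=1, t=428] → overlaps → excluded.
Z [t=761, t=949] → after → candidate.
Among candidates, earliest start is t=761 → Z.

Z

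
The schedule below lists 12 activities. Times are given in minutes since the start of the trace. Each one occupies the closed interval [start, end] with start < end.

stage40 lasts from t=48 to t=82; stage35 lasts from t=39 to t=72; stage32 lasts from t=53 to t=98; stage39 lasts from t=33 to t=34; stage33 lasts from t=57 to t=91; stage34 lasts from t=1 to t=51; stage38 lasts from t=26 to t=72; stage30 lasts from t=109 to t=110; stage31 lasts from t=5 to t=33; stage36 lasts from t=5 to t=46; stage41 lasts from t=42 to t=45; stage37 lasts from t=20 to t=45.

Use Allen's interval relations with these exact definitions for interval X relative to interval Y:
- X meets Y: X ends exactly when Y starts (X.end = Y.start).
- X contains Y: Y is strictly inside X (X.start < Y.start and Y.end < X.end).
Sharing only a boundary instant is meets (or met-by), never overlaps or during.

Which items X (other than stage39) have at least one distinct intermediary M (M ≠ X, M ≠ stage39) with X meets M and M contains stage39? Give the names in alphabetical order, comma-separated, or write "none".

Target stage39 = [t=33, t=34].
Intermediaries M with M contains stage39: stage34, stage36, stage37, stage38.
Via stage34 — items with X meets stage34: none.
Via stage36 — items with X meets stage36: none.
Via stage37 — items with X meets stage37: none.
Via stage38 — items with X meets stage38: none.
Union: none.

none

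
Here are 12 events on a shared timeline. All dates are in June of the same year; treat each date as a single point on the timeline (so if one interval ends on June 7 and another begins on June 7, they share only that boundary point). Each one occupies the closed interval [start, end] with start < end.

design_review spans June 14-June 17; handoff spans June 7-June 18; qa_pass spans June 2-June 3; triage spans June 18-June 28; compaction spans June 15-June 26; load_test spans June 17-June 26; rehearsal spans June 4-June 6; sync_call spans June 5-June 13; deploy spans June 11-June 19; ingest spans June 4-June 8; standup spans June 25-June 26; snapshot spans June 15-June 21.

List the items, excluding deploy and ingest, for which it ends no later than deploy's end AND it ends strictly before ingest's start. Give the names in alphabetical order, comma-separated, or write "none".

Conditions: its end is no later than deploy's end (X.end <= June 19) AND its end is strictly before ingest's start (X.end < June 4).
compaction: end June 26 <= June 19? ✗; end June 26 < June 4? ✗ → no.
design_review: end June 17 <= June 19? ✓; end June 17 < June 4? ✗ → no.
handoff: end June 18 <= June 19? ✓; end June 18 < June 4? ✗ → no.
load_test: end June 26 <= June 19? ✗; end June 26 < June 4? ✗ → no.
qa_pass: end June 3 <= June 19? ✓; end June 3 < June 4? ✓ → yes.
rehearsal: end June 6 <= June 19? ✓; end June 6 < June 4? ✗ → no.
snapshot: end June 21 <= June 19? ✗; end June 21 < June 4? ✗ → no.
standup: end June 26 <= June 19? ✗; end June 26 < June 4? ✗ → no.
sync_call: end June 13 <= June 19? ✓; end June 13 < June 4? ✗ → no.
triage: end June 28 <= June 19? ✗; end June 28 < June 4? ✗ → no.
Result: qa_pass.

qa_pass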